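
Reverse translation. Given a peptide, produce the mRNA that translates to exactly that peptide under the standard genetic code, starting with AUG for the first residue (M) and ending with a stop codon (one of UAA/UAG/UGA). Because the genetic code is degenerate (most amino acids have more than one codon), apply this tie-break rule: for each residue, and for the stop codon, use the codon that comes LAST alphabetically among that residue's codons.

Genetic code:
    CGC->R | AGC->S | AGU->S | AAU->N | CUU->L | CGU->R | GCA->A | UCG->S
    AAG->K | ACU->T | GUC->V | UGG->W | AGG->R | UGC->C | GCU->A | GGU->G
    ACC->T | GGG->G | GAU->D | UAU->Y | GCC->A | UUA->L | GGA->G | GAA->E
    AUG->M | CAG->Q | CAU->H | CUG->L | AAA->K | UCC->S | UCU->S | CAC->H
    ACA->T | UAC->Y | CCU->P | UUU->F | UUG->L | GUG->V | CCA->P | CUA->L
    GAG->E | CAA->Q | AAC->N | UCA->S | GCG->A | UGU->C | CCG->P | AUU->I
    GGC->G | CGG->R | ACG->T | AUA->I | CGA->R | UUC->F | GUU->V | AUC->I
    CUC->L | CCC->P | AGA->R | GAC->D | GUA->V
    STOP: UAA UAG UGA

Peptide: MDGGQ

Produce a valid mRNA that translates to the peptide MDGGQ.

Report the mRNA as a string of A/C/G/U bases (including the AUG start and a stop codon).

Answer: mRNA: AUGGAUGGUGGUCAGUGA

Derivation:
residue 1: M -> AUG (start codon)
residue 2: D codons sorted = GAC,GAU -> pick last = GAU
residue 3: G codons sorted = GGA,GGC,GGG,GGU -> pick last = GGU
residue 4: G codons sorted = GGA,GGC,GGG,GGU -> pick last = GGU
residue 5: Q codons sorted = CAA,CAG -> pick last = CAG
terminator: stop codons sorted = UAA,UAG,UGA -> pick last = UGA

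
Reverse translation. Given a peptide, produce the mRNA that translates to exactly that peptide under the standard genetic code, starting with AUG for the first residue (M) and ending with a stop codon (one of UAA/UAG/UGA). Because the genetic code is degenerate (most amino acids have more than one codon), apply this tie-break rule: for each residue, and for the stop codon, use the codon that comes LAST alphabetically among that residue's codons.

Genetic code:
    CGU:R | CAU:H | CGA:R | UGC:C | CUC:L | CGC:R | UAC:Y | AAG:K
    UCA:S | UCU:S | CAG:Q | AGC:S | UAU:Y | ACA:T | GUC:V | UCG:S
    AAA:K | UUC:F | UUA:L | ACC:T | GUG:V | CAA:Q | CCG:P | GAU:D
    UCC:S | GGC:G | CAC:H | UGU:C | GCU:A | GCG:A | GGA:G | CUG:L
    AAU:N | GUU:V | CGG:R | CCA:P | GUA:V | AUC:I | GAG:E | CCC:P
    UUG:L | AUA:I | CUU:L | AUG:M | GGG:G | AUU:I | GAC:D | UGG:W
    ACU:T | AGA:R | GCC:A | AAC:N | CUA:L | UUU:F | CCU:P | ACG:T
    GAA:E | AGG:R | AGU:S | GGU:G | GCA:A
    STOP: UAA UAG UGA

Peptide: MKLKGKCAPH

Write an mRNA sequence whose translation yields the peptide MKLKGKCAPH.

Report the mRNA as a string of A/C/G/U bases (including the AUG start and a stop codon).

residue 1: M -> AUG (start codon)
residue 2: K codons sorted = AAA,AAG -> pick last = AAG
residue 3: L codons sorted = CUA,CUC,CUG,CUU,UUA,UUG -> pick last = UUG
residue 4: K codons sorted = AAA,AAG -> pick last = AAG
residue 5: G codons sorted = GGA,GGC,GGG,GGU -> pick last = GGU
residue 6: K codons sorted = AAA,AAG -> pick last = AAG
residue 7: C codons sorted = UGC,UGU -> pick last = UGU
residue 8: A codons sorted = GCA,GCC,GCG,GCU -> pick last = GCU
residue 9: P codons sorted = CCA,CCC,CCG,CCU -> pick last = CCU
residue 10: H codons sorted = CAC,CAU -> pick last = CAU
terminator: stop codons sorted = UAA,UAG,UGA -> pick last = UGA

Answer: mRNA: AUGAAGUUGAAGGGUAAGUGUGCUCCUCAUUGA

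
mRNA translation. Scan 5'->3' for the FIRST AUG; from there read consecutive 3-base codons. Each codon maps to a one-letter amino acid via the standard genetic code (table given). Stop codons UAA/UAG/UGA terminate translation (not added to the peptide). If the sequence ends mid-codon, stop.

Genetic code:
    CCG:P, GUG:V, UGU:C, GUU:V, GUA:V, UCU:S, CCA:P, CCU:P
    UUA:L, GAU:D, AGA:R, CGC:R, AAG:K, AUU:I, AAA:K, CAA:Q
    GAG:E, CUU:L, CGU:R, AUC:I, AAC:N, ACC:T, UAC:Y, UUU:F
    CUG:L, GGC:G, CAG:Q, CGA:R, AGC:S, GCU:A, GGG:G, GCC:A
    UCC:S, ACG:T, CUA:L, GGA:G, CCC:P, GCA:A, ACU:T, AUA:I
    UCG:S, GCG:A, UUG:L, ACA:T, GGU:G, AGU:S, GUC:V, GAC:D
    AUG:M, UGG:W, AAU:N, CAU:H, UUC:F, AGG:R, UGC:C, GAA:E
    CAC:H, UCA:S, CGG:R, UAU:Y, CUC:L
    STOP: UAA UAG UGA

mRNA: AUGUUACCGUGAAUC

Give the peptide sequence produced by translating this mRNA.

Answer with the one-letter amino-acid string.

Answer: MLP

Derivation:
start AUG at pos 0
pos 0: AUG -> M; peptide=M
pos 3: UUA -> L; peptide=ML
pos 6: CCG -> P; peptide=MLP
pos 9: UGA -> STOP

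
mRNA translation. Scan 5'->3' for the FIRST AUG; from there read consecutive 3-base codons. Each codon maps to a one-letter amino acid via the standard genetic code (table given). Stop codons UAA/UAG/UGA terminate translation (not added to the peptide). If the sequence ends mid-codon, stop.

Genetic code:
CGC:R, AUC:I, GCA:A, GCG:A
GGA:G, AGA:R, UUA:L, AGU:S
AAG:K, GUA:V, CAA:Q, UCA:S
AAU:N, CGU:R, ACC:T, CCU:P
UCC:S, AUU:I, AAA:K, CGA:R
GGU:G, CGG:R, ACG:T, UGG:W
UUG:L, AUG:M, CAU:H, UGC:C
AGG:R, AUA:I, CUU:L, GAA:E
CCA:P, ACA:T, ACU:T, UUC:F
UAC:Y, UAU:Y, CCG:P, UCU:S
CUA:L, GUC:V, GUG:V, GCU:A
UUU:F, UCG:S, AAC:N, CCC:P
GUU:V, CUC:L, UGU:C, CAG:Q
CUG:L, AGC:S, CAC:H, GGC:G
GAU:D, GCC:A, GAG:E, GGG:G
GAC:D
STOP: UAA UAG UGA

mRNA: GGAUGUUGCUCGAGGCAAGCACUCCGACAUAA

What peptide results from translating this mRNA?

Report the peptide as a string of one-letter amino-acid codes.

Answer: MLLEASTPT

Derivation:
start AUG at pos 2
pos 2: AUG -> M; peptide=M
pos 5: UUG -> L; peptide=ML
pos 8: CUC -> L; peptide=MLL
pos 11: GAG -> E; peptide=MLLE
pos 14: GCA -> A; peptide=MLLEA
pos 17: AGC -> S; peptide=MLLEAS
pos 20: ACU -> T; peptide=MLLEAST
pos 23: CCG -> P; peptide=MLLEASTP
pos 26: ACA -> T; peptide=MLLEASTPT
pos 29: UAA -> STOP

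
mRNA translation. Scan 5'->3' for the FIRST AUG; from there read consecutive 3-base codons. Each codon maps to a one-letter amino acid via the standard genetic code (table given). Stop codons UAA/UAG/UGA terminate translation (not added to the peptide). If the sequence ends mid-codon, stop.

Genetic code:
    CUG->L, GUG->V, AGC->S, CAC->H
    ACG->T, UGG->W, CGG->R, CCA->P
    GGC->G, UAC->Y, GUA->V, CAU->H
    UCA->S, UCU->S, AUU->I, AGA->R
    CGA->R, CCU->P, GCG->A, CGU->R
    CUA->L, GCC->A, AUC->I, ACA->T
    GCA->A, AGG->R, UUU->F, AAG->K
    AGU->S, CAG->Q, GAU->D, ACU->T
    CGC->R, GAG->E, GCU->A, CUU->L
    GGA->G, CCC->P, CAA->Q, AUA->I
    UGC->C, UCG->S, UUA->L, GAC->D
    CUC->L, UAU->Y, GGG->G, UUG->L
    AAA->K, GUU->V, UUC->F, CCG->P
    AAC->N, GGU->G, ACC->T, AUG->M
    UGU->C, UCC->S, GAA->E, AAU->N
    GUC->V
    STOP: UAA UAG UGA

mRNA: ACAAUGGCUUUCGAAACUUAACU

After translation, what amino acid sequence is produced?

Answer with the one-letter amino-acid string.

start AUG at pos 3
pos 3: AUG -> M; peptide=M
pos 6: GCU -> A; peptide=MA
pos 9: UUC -> F; peptide=MAF
pos 12: GAA -> E; peptide=MAFE
pos 15: ACU -> T; peptide=MAFET
pos 18: UAA -> STOP

Answer: MAFET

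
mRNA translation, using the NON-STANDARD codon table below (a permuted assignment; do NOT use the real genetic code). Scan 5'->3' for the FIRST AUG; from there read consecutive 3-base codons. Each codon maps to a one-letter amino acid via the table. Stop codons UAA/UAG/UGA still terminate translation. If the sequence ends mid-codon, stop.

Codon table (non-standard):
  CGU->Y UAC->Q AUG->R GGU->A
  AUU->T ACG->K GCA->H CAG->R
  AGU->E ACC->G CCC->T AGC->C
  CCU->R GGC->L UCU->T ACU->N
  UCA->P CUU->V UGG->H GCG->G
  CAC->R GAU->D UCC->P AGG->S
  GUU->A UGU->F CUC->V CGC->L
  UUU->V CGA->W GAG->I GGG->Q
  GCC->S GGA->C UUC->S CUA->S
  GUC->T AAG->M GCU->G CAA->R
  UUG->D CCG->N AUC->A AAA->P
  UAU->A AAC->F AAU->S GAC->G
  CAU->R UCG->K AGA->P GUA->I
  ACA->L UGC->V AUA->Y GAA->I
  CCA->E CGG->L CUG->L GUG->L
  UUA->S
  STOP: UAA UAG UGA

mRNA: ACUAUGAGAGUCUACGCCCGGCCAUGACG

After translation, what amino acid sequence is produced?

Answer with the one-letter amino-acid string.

start AUG at pos 3
pos 3: AUG -> R; peptide=R
pos 6: AGA -> P; peptide=RP
pos 9: GUC -> T; peptide=RPT
pos 12: UAC -> Q; peptide=RPTQ
pos 15: GCC -> S; peptide=RPTQS
pos 18: CGG -> L; peptide=RPTQSL
pos 21: CCA -> E; peptide=RPTQSLE
pos 24: UGA -> STOP

Answer: RPTQSLE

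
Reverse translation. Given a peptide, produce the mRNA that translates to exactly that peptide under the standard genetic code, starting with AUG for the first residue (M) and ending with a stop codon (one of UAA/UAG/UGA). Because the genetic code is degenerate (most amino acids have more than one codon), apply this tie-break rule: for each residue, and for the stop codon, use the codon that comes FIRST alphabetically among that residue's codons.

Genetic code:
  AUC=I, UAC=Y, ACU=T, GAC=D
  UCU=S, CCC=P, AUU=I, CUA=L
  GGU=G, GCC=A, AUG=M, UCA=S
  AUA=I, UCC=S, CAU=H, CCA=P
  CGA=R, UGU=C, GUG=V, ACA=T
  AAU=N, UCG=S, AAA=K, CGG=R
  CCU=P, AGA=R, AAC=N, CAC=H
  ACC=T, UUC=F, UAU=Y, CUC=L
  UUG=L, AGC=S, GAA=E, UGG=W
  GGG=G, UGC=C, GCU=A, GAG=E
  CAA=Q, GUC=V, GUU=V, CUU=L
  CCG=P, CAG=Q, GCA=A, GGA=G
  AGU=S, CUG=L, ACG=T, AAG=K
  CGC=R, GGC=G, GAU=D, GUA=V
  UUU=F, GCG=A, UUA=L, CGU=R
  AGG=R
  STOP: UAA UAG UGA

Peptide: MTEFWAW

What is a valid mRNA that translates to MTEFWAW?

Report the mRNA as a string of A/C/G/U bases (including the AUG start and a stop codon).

residue 1: M -> AUG (start codon)
residue 2: T codons sorted = ACA,ACC,ACG,ACU -> pick first = ACA
residue 3: E codons sorted = GAA,GAG -> pick first = GAA
residue 4: F codons sorted = UUC,UUU -> pick first = UUC
residue 5: W -> UGG (only codon)
residue 6: A codons sorted = GCA,GCC,GCG,GCU -> pick first = GCA
residue 7: W -> UGG (only codon)
terminator: stop codons sorted = UAA,UAG,UGA -> pick first = UAA

Answer: mRNA: AUGACAGAAUUCUGGGCAUGGUAA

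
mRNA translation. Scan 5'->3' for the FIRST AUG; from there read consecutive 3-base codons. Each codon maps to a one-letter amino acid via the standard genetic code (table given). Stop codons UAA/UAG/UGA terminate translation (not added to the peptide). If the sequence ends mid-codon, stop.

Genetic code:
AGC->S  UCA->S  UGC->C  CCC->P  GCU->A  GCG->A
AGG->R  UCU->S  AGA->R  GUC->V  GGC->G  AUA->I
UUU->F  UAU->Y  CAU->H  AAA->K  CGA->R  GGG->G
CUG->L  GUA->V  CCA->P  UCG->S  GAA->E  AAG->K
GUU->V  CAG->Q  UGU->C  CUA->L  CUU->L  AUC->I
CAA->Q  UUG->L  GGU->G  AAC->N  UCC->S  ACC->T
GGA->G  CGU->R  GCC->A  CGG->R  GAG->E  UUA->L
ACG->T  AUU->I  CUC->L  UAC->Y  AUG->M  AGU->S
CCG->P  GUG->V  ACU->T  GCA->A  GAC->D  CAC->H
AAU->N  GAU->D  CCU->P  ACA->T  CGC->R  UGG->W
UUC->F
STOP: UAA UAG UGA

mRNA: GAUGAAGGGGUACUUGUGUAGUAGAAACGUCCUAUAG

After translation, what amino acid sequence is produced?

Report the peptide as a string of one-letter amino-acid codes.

Answer: MKGYLCSRNVL

Derivation:
start AUG at pos 1
pos 1: AUG -> M; peptide=M
pos 4: AAG -> K; peptide=MK
pos 7: GGG -> G; peptide=MKG
pos 10: UAC -> Y; peptide=MKGY
pos 13: UUG -> L; peptide=MKGYL
pos 16: UGU -> C; peptide=MKGYLC
pos 19: AGU -> S; peptide=MKGYLCS
pos 22: AGA -> R; peptide=MKGYLCSR
pos 25: AAC -> N; peptide=MKGYLCSRN
pos 28: GUC -> V; peptide=MKGYLCSRNV
pos 31: CUA -> L; peptide=MKGYLCSRNVL
pos 34: UAG -> STOP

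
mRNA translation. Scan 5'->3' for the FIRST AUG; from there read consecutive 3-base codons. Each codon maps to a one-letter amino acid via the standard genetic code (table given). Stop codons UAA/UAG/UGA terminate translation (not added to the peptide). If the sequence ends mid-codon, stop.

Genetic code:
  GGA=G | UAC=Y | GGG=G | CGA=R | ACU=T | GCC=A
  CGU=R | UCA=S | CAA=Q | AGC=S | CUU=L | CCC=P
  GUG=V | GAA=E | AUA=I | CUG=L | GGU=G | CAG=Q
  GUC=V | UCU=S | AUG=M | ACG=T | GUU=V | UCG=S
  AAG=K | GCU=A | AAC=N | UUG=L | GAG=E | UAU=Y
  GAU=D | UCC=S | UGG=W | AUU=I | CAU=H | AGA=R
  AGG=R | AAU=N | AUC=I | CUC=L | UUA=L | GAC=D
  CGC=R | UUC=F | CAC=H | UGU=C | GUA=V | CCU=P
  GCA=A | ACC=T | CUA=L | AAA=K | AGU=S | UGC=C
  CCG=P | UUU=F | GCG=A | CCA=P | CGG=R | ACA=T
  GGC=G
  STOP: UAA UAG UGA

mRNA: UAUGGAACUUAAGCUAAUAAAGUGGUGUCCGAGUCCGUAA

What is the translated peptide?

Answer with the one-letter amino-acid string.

start AUG at pos 1
pos 1: AUG -> M; peptide=M
pos 4: GAA -> E; peptide=ME
pos 7: CUU -> L; peptide=MEL
pos 10: AAG -> K; peptide=MELK
pos 13: CUA -> L; peptide=MELKL
pos 16: AUA -> I; peptide=MELKLI
pos 19: AAG -> K; peptide=MELKLIK
pos 22: UGG -> W; peptide=MELKLIKW
pos 25: UGU -> C; peptide=MELKLIKWC
pos 28: CCG -> P; peptide=MELKLIKWCP
pos 31: AGU -> S; peptide=MELKLIKWCPS
pos 34: CCG -> P; peptide=MELKLIKWCPSP
pos 37: UAA -> STOP

Answer: MELKLIKWCPSP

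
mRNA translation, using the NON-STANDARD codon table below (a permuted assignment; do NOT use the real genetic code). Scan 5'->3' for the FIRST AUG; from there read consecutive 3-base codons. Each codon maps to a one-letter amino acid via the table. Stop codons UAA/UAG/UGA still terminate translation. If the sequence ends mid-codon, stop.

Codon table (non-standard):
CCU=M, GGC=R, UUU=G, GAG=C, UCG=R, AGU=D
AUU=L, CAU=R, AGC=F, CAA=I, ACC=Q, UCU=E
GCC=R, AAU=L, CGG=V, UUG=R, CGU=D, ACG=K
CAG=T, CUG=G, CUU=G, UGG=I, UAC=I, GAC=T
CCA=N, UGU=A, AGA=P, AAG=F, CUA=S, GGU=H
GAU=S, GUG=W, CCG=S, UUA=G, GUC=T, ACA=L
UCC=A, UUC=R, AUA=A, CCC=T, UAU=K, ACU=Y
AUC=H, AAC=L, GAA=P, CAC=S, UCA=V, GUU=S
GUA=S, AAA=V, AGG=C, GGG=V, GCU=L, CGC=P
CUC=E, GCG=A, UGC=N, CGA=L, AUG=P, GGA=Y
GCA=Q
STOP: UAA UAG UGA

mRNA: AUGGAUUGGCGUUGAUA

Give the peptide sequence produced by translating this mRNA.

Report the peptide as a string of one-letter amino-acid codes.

start AUG at pos 0
pos 0: AUG -> P; peptide=P
pos 3: GAU -> S; peptide=PS
pos 6: UGG -> I; peptide=PSI
pos 9: CGU -> D; peptide=PSID
pos 12: UGA -> STOP

Answer: PSID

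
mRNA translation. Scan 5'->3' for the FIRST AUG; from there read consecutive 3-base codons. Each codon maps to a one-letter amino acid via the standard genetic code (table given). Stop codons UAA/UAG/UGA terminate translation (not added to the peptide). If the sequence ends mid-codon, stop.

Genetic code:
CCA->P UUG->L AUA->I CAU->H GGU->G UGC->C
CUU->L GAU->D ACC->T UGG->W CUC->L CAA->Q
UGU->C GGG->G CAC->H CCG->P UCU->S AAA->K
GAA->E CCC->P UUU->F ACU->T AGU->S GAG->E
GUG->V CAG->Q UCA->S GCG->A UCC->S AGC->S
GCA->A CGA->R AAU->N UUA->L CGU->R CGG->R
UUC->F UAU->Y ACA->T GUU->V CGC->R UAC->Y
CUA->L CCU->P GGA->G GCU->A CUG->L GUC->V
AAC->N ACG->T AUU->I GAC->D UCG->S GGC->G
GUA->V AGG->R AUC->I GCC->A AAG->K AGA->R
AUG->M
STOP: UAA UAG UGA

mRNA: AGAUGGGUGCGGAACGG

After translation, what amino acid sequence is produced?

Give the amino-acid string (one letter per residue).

start AUG at pos 2
pos 2: AUG -> M; peptide=M
pos 5: GGU -> G; peptide=MG
pos 8: GCG -> A; peptide=MGA
pos 11: GAA -> E; peptide=MGAE
pos 14: CGG -> R; peptide=MGAER
pos 17: only 0 nt remain (<3), stop (end of mRNA)

Answer: MGAER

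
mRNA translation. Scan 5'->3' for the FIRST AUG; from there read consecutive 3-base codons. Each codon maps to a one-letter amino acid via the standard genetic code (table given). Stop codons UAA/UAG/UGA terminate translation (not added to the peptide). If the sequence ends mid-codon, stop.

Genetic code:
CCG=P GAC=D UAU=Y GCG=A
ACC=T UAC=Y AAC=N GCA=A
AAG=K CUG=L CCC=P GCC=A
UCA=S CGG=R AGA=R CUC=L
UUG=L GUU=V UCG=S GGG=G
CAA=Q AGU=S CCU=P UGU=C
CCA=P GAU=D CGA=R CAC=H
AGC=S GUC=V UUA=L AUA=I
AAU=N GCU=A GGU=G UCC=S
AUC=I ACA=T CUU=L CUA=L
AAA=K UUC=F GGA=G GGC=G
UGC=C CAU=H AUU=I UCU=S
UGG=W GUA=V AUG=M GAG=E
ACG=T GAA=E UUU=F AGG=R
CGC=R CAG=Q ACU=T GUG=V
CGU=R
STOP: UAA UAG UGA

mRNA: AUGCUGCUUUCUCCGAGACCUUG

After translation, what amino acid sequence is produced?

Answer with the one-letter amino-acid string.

Answer: MLLSPRP

Derivation:
start AUG at pos 0
pos 0: AUG -> M; peptide=M
pos 3: CUG -> L; peptide=ML
pos 6: CUU -> L; peptide=MLL
pos 9: UCU -> S; peptide=MLLS
pos 12: CCG -> P; peptide=MLLSP
pos 15: AGA -> R; peptide=MLLSPR
pos 18: CCU -> P; peptide=MLLSPRP
pos 21: only 2 nt remain (<3), stop (end of mRNA)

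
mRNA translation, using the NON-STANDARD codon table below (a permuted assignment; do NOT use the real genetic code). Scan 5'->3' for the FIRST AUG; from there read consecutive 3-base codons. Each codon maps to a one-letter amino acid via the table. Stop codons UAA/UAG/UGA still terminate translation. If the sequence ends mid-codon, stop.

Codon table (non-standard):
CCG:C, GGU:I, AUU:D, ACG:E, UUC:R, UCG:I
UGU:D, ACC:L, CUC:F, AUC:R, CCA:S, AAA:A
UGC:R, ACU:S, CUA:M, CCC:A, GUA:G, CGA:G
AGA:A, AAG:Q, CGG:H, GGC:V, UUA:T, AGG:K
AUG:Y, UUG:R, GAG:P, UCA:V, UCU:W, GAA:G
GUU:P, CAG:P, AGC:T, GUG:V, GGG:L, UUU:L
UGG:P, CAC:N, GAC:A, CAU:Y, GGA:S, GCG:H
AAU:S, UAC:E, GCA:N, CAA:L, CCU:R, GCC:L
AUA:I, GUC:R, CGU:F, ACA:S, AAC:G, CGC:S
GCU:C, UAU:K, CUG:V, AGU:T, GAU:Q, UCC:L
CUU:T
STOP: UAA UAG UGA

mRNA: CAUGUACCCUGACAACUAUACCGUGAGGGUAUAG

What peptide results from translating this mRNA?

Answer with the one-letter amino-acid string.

Answer: YERAGKLVKG

Derivation:
start AUG at pos 1
pos 1: AUG -> Y; peptide=Y
pos 4: UAC -> E; peptide=YE
pos 7: CCU -> R; peptide=YER
pos 10: GAC -> A; peptide=YERA
pos 13: AAC -> G; peptide=YERAG
pos 16: UAU -> K; peptide=YERAGK
pos 19: ACC -> L; peptide=YERAGKL
pos 22: GUG -> V; peptide=YERAGKLV
pos 25: AGG -> K; peptide=YERAGKLVK
pos 28: GUA -> G; peptide=YERAGKLVKG
pos 31: UAG -> STOP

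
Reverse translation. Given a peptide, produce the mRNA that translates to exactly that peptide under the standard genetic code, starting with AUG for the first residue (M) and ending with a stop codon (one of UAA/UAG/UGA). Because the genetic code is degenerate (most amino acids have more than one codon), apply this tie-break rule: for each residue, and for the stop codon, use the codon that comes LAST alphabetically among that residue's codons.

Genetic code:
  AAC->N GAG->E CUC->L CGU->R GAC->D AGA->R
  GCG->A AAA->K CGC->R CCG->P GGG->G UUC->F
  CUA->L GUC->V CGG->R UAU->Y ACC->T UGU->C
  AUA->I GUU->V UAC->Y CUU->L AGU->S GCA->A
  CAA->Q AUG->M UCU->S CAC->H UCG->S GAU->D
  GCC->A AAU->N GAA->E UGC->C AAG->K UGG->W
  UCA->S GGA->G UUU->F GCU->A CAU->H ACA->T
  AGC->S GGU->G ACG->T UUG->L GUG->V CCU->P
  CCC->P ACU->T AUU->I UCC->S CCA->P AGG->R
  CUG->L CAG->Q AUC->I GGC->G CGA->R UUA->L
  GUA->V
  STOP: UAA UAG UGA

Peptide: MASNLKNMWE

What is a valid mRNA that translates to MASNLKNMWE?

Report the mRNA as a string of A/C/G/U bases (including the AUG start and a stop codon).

residue 1: M -> AUG (start codon)
residue 2: A codons sorted = GCA,GCC,GCG,GCU -> pick last = GCU
residue 3: S codons sorted = AGC,AGU,UCA,UCC,UCG,UCU -> pick last = UCU
residue 4: N codons sorted = AAC,AAU -> pick last = AAU
residue 5: L codons sorted = CUA,CUC,CUG,CUU,UUA,UUG -> pick last = UUG
residue 6: K codons sorted = AAA,AAG -> pick last = AAG
residue 7: N codons sorted = AAC,AAU -> pick last = AAU
residue 8: M -> AUG (only codon)
residue 9: W -> UGG (only codon)
residue 10: E codons sorted = GAA,GAG -> pick last = GAG
terminator: stop codons sorted = UAA,UAG,UGA -> pick last = UGA

Answer: mRNA: AUGGCUUCUAAUUUGAAGAAUAUGUGGGAGUGA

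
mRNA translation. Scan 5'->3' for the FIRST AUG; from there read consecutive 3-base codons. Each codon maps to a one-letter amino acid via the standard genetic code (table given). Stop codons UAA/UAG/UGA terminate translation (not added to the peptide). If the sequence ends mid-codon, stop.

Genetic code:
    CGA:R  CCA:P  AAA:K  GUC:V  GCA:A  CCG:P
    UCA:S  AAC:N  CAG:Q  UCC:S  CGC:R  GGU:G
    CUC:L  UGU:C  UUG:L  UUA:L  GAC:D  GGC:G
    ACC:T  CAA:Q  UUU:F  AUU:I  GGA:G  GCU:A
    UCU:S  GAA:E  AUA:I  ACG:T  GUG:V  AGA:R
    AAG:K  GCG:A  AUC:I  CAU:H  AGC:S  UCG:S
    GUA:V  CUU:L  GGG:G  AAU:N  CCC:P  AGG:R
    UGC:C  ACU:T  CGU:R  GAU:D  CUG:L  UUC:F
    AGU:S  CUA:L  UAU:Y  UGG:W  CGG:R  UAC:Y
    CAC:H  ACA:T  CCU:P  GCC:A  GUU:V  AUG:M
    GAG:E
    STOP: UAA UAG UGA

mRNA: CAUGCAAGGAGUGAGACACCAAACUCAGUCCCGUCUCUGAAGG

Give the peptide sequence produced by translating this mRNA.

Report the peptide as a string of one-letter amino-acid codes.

start AUG at pos 1
pos 1: AUG -> M; peptide=M
pos 4: CAA -> Q; peptide=MQ
pos 7: GGA -> G; peptide=MQG
pos 10: GUG -> V; peptide=MQGV
pos 13: AGA -> R; peptide=MQGVR
pos 16: CAC -> H; peptide=MQGVRH
pos 19: CAA -> Q; peptide=MQGVRHQ
pos 22: ACU -> T; peptide=MQGVRHQT
pos 25: CAG -> Q; peptide=MQGVRHQTQ
pos 28: UCC -> S; peptide=MQGVRHQTQS
pos 31: CGU -> R; peptide=MQGVRHQTQSR
pos 34: CUC -> L; peptide=MQGVRHQTQSRL
pos 37: UGA -> STOP

Answer: MQGVRHQTQSRL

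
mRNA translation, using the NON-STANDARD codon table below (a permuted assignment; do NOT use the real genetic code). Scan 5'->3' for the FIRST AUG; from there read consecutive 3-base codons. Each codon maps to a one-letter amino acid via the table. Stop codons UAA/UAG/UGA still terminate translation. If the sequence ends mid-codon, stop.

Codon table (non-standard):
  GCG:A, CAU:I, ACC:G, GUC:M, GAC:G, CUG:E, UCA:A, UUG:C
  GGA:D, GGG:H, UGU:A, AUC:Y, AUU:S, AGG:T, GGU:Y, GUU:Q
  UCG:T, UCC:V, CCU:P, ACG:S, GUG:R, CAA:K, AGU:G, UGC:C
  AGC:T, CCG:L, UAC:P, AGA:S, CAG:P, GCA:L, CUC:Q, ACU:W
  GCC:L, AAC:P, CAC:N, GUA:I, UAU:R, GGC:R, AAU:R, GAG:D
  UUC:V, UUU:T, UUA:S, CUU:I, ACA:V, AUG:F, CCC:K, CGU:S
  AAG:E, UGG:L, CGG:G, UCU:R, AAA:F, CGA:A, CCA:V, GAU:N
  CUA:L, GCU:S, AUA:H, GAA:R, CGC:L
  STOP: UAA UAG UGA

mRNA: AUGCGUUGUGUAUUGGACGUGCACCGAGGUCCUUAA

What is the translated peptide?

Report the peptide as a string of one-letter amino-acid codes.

start AUG at pos 0
pos 0: AUG -> F; peptide=F
pos 3: CGU -> S; peptide=FS
pos 6: UGU -> A; peptide=FSA
pos 9: GUA -> I; peptide=FSAI
pos 12: UUG -> C; peptide=FSAIC
pos 15: GAC -> G; peptide=FSAICG
pos 18: GUG -> R; peptide=FSAICGR
pos 21: CAC -> N; peptide=FSAICGRN
pos 24: CGA -> A; peptide=FSAICGRNA
pos 27: GGU -> Y; peptide=FSAICGRNAY
pos 30: CCU -> P; peptide=FSAICGRNAYP
pos 33: UAA -> STOP

Answer: FSAICGRNAYP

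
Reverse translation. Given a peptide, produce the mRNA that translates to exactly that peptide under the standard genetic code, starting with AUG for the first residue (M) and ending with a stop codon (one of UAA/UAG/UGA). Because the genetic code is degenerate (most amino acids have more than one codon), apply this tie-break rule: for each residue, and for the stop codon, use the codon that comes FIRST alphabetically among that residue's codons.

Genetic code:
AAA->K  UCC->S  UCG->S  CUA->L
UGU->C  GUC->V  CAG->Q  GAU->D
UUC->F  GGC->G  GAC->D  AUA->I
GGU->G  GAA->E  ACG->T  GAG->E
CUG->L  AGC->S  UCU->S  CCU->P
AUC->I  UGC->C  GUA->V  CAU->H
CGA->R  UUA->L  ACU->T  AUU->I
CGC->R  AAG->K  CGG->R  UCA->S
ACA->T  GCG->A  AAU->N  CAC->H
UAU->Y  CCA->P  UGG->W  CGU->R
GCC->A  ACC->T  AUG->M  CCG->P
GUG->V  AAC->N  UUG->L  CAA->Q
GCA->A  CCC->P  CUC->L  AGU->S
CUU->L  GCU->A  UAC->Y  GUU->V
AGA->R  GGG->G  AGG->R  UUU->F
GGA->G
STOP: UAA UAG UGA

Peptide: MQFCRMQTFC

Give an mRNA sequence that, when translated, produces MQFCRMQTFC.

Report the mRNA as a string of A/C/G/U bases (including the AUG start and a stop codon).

residue 1: M -> AUG (start codon)
residue 2: Q codons sorted = CAA,CAG -> pick first = CAA
residue 3: F codons sorted = UUC,UUU -> pick first = UUC
residue 4: C codons sorted = UGC,UGU -> pick first = UGC
residue 5: R codons sorted = AGA,AGG,CGA,CGC,CGG,CGU -> pick first = AGA
residue 6: M -> AUG (only codon)
residue 7: Q codons sorted = CAA,CAG -> pick first = CAA
residue 8: T codons sorted = ACA,ACC,ACG,ACU -> pick first = ACA
residue 9: F codons sorted = UUC,UUU -> pick first = UUC
residue 10: C codons sorted = UGC,UGU -> pick first = UGC
terminator: stop codons sorted = UAA,UAG,UGA -> pick first = UAA

Answer: mRNA: AUGCAAUUCUGCAGAAUGCAAACAUUCUGCUAA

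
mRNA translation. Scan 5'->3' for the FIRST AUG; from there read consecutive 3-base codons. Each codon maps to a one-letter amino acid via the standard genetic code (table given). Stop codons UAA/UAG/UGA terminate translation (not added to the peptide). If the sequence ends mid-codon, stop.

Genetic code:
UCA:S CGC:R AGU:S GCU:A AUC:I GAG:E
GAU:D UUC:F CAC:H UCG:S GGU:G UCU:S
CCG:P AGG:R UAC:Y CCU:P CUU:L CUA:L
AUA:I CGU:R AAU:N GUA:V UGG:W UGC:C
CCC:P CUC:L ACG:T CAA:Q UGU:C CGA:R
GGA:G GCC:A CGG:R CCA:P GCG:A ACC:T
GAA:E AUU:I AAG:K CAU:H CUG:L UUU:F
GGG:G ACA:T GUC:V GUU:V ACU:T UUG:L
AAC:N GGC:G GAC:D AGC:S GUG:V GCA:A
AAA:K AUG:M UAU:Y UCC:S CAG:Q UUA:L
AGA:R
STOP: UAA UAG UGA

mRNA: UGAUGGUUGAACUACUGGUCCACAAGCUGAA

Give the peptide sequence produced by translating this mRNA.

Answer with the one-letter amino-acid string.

Answer: MVELLVHKL

Derivation:
start AUG at pos 2
pos 2: AUG -> M; peptide=M
pos 5: GUU -> V; peptide=MV
pos 8: GAA -> E; peptide=MVE
pos 11: CUA -> L; peptide=MVEL
pos 14: CUG -> L; peptide=MVELL
pos 17: GUC -> V; peptide=MVELLV
pos 20: CAC -> H; peptide=MVELLVH
pos 23: AAG -> K; peptide=MVELLVHK
pos 26: CUG -> L; peptide=MVELLVHKL
pos 29: only 2 nt remain (<3), stop (end of mRNA)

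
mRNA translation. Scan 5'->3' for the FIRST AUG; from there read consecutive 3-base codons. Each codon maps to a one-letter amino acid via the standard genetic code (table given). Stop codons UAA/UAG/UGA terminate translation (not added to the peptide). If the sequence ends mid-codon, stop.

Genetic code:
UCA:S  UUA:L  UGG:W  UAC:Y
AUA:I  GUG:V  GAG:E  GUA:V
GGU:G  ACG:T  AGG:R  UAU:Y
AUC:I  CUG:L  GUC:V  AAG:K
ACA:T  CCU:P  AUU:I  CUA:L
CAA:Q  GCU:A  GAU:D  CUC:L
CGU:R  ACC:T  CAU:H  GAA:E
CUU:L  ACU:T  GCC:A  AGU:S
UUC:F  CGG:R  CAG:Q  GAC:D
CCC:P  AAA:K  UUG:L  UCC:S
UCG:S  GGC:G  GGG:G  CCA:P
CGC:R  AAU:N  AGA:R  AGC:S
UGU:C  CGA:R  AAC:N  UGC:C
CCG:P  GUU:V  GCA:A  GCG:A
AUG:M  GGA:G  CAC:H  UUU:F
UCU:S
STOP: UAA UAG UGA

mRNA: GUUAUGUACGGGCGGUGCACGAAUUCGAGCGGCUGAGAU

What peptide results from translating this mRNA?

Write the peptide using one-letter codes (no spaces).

Answer: MYGRCTNSSG

Derivation:
start AUG at pos 3
pos 3: AUG -> M; peptide=M
pos 6: UAC -> Y; peptide=MY
pos 9: GGG -> G; peptide=MYG
pos 12: CGG -> R; peptide=MYGR
pos 15: UGC -> C; peptide=MYGRC
pos 18: ACG -> T; peptide=MYGRCT
pos 21: AAU -> N; peptide=MYGRCTN
pos 24: UCG -> S; peptide=MYGRCTNS
pos 27: AGC -> S; peptide=MYGRCTNSS
pos 30: GGC -> G; peptide=MYGRCTNSSG
pos 33: UGA -> STOP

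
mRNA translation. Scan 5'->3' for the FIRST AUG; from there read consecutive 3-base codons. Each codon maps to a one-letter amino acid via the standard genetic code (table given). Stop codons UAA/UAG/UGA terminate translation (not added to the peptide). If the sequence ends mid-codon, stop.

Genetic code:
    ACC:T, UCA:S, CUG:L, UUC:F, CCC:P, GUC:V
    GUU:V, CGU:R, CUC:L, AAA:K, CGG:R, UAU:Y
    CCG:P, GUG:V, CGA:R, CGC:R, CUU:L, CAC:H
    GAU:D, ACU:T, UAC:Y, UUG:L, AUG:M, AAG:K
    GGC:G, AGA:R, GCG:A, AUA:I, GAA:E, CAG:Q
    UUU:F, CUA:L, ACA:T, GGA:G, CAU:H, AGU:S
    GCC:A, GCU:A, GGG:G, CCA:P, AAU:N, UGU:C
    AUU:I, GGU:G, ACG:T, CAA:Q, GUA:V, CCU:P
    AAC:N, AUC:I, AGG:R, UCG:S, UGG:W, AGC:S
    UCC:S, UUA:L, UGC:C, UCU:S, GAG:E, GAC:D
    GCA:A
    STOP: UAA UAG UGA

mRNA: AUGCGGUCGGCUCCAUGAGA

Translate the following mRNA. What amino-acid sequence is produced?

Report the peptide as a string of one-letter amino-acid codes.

Answer: MRSAP

Derivation:
start AUG at pos 0
pos 0: AUG -> M; peptide=M
pos 3: CGG -> R; peptide=MR
pos 6: UCG -> S; peptide=MRS
pos 9: GCU -> A; peptide=MRSA
pos 12: CCA -> P; peptide=MRSAP
pos 15: UGA -> STOP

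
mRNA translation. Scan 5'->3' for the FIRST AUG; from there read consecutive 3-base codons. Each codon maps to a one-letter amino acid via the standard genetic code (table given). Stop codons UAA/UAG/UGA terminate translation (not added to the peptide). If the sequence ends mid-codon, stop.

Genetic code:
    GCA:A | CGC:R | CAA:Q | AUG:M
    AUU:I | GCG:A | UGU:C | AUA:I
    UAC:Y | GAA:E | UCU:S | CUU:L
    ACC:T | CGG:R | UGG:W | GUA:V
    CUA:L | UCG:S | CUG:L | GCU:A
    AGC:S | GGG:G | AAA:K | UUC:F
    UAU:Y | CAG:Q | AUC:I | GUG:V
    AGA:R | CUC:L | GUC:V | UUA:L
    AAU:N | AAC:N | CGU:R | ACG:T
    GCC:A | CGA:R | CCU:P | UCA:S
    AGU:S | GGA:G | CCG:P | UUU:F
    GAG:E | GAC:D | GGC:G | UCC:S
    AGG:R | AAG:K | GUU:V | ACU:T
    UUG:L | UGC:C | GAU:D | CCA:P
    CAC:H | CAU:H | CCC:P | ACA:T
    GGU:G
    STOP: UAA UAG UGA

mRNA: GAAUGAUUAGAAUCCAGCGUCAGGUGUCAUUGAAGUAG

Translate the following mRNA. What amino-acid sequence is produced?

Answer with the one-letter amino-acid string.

Answer: MIRIQRQVSLK

Derivation:
start AUG at pos 2
pos 2: AUG -> M; peptide=M
pos 5: AUU -> I; peptide=MI
pos 8: AGA -> R; peptide=MIR
pos 11: AUC -> I; peptide=MIRI
pos 14: CAG -> Q; peptide=MIRIQ
pos 17: CGU -> R; peptide=MIRIQR
pos 20: CAG -> Q; peptide=MIRIQRQ
pos 23: GUG -> V; peptide=MIRIQRQV
pos 26: UCA -> S; peptide=MIRIQRQVS
pos 29: UUG -> L; peptide=MIRIQRQVSL
pos 32: AAG -> K; peptide=MIRIQRQVSLK
pos 35: UAG -> STOP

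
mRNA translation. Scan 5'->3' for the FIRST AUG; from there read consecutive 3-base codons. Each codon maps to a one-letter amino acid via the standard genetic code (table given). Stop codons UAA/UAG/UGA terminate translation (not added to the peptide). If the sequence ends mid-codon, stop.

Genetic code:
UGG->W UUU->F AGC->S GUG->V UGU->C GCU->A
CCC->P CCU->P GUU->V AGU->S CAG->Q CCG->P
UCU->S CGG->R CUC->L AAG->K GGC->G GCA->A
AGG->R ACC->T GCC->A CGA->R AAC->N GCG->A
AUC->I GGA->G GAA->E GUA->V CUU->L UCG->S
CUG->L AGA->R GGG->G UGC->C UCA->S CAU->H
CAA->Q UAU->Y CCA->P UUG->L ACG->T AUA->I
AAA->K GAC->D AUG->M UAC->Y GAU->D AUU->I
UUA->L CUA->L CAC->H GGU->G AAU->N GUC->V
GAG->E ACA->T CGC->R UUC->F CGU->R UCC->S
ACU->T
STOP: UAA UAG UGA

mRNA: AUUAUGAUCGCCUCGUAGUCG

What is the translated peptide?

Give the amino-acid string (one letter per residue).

Answer: MIAS

Derivation:
start AUG at pos 3
pos 3: AUG -> M; peptide=M
pos 6: AUC -> I; peptide=MI
pos 9: GCC -> A; peptide=MIA
pos 12: UCG -> S; peptide=MIAS
pos 15: UAG -> STOP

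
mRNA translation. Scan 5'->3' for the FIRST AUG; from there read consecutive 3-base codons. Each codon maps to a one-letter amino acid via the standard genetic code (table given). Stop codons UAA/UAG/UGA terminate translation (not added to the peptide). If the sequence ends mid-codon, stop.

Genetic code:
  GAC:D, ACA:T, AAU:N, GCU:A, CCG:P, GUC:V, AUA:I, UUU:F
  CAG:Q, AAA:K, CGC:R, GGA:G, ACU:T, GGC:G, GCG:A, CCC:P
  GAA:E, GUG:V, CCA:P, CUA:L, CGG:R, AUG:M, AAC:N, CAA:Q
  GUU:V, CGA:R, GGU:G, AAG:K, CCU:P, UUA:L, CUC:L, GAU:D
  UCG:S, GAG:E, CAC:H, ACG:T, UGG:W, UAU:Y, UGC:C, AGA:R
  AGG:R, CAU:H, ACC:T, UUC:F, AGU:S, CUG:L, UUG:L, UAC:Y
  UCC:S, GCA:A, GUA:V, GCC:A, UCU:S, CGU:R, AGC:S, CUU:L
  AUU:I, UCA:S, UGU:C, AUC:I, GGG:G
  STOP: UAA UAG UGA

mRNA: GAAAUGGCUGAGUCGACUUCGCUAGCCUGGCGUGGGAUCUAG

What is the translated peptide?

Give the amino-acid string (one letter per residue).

Answer: MAESTSLAWRGI

Derivation:
start AUG at pos 3
pos 3: AUG -> M; peptide=M
pos 6: GCU -> A; peptide=MA
pos 9: GAG -> E; peptide=MAE
pos 12: UCG -> S; peptide=MAES
pos 15: ACU -> T; peptide=MAEST
pos 18: UCG -> S; peptide=MAESTS
pos 21: CUA -> L; peptide=MAESTSL
pos 24: GCC -> A; peptide=MAESTSLA
pos 27: UGG -> W; peptide=MAESTSLAW
pos 30: CGU -> R; peptide=MAESTSLAWR
pos 33: GGG -> G; peptide=MAESTSLAWRG
pos 36: AUC -> I; peptide=MAESTSLAWRGI
pos 39: UAG -> STOP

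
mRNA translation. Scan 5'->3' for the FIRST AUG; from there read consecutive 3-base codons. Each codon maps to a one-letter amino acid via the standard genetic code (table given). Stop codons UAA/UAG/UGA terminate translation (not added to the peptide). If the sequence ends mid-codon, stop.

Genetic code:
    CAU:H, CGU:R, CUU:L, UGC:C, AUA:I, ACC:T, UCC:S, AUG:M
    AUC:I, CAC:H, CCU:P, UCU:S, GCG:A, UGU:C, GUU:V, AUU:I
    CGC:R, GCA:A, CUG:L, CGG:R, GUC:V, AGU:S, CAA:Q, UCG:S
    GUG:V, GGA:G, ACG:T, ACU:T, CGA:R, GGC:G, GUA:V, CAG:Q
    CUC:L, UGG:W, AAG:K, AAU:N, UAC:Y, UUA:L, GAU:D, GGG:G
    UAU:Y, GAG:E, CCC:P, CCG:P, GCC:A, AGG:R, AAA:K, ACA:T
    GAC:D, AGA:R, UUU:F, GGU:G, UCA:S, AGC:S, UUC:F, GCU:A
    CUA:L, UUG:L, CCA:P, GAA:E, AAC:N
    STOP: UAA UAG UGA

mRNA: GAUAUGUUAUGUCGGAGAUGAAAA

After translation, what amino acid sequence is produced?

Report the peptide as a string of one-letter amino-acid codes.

start AUG at pos 3
pos 3: AUG -> M; peptide=M
pos 6: UUA -> L; peptide=ML
pos 9: UGU -> C; peptide=MLC
pos 12: CGG -> R; peptide=MLCR
pos 15: AGA -> R; peptide=MLCRR
pos 18: UGA -> STOP

Answer: MLCRR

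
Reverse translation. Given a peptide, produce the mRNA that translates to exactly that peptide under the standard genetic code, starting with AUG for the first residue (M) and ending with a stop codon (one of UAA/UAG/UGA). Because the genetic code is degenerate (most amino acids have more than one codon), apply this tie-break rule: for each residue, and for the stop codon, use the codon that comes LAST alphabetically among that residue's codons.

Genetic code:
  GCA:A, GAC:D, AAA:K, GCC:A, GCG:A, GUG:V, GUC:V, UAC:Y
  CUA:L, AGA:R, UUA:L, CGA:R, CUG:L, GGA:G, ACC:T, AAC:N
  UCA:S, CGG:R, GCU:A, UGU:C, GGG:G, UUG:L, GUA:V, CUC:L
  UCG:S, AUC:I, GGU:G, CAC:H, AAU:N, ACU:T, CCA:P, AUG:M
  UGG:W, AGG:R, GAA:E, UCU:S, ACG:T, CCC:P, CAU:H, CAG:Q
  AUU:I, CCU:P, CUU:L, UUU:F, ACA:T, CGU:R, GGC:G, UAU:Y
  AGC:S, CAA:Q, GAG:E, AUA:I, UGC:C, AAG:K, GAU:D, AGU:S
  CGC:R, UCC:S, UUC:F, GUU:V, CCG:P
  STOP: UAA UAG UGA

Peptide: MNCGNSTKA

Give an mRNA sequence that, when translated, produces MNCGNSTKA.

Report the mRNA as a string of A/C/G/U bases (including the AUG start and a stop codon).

Answer: mRNA: AUGAAUUGUGGUAAUUCUACUAAGGCUUGA

Derivation:
residue 1: M -> AUG (start codon)
residue 2: N codons sorted = AAC,AAU -> pick last = AAU
residue 3: C codons sorted = UGC,UGU -> pick last = UGU
residue 4: G codons sorted = GGA,GGC,GGG,GGU -> pick last = GGU
residue 5: N codons sorted = AAC,AAU -> pick last = AAU
residue 6: S codons sorted = AGC,AGU,UCA,UCC,UCG,UCU -> pick last = UCU
residue 7: T codons sorted = ACA,ACC,ACG,ACU -> pick last = ACU
residue 8: K codons sorted = AAA,AAG -> pick last = AAG
residue 9: A codons sorted = GCA,GCC,GCG,GCU -> pick last = GCU
terminator: stop codons sorted = UAA,UAG,UGA -> pick last = UGA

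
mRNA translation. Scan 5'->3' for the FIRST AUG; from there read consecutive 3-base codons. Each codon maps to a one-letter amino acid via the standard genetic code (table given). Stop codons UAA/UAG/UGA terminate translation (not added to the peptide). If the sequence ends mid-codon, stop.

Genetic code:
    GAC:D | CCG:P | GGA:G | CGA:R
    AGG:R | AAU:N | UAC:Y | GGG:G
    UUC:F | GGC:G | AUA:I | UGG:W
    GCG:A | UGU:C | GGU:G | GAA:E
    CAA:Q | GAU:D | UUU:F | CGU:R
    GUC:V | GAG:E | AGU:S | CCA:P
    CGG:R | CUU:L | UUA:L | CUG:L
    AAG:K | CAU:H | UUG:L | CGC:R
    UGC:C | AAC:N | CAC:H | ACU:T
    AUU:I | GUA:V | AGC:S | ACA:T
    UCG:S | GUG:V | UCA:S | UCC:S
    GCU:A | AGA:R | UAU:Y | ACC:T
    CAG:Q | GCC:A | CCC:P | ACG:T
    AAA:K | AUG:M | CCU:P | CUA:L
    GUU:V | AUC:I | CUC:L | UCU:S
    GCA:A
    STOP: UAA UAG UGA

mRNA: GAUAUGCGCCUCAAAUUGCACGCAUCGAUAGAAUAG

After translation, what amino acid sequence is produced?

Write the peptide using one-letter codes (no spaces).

start AUG at pos 3
pos 3: AUG -> M; peptide=M
pos 6: CGC -> R; peptide=MR
pos 9: CUC -> L; peptide=MRL
pos 12: AAA -> K; peptide=MRLK
pos 15: UUG -> L; peptide=MRLKL
pos 18: CAC -> H; peptide=MRLKLH
pos 21: GCA -> A; peptide=MRLKLHA
pos 24: UCG -> S; peptide=MRLKLHAS
pos 27: AUA -> I; peptide=MRLKLHASI
pos 30: GAA -> E; peptide=MRLKLHASIE
pos 33: UAG -> STOP

Answer: MRLKLHASIE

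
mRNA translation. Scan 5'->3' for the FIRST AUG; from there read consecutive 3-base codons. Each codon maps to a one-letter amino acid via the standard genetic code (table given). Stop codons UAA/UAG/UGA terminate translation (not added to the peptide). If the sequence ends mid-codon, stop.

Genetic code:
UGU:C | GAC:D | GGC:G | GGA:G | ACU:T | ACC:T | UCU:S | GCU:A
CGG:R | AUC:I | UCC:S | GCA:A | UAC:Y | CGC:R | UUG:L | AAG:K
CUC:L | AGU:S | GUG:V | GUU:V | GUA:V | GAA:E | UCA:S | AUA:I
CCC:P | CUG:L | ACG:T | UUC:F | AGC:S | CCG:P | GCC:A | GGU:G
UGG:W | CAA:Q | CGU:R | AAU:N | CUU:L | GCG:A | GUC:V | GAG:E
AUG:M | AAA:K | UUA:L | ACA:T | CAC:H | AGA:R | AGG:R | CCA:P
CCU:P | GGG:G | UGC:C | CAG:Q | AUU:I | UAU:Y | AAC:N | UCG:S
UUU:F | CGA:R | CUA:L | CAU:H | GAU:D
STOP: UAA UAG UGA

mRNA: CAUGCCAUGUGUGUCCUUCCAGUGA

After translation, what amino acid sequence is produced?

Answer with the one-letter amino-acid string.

start AUG at pos 1
pos 1: AUG -> M; peptide=M
pos 4: CCA -> P; peptide=MP
pos 7: UGU -> C; peptide=MPC
pos 10: GUG -> V; peptide=MPCV
pos 13: UCC -> S; peptide=MPCVS
pos 16: UUC -> F; peptide=MPCVSF
pos 19: CAG -> Q; peptide=MPCVSFQ
pos 22: UGA -> STOP

Answer: MPCVSFQ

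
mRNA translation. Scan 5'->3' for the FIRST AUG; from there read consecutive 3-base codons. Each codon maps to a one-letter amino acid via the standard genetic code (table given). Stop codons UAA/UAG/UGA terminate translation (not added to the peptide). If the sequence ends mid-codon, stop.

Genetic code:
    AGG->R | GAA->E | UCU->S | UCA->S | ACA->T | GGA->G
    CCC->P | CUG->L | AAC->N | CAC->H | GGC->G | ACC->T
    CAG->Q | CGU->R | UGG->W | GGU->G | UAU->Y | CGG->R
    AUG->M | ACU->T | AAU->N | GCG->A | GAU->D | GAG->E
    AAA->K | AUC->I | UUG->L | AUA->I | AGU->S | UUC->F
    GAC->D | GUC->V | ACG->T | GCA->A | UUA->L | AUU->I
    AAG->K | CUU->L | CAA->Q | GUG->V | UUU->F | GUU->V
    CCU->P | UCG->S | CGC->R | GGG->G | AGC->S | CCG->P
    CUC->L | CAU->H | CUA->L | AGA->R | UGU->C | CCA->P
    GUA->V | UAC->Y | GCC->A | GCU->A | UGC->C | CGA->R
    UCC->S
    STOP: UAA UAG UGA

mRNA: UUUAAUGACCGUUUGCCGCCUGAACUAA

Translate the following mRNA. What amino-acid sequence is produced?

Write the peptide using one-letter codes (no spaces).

Answer: MTVCRLN

Derivation:
start AUG at pos 4
pos 4: AUG -> M; peptide=M
pos 7: ACC -> T; peptide=MT
pos 10: GUU -> V; peptide=MTV
pos 13: UGC -> C; peptide=MTVC
pos 16: CGC -> R; peptide=MTVCR
pos 19: CUG -> L; peptide=MTVCRL
pos 22: AAC -> N; peptide=MTVCRLN
pos 25: UAA -> STOP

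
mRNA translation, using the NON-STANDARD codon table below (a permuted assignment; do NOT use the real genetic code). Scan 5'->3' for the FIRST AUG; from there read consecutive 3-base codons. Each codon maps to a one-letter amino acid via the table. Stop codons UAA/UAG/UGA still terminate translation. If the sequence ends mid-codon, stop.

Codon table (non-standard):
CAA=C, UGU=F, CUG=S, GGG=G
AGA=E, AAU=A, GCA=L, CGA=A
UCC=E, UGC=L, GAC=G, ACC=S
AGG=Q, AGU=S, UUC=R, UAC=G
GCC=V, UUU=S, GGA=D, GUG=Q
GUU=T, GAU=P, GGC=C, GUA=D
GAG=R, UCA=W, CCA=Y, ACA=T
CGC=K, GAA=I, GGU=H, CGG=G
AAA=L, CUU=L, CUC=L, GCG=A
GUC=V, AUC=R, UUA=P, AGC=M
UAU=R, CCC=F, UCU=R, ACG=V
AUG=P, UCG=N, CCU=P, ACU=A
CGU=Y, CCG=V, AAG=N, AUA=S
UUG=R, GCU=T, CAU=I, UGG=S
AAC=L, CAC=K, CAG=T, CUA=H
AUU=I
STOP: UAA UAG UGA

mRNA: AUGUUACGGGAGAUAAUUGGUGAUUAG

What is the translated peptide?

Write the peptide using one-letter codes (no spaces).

start AUG at pos 0
pos 0: AUG -> P; peptide=P
pos 3: UUA -> P; peptide=PP
pos 6: CGG -> G; peptide=PPG
pos 9: GAG -> R; peptide=PPGR
pos 12: AUA -> S; peptide=PPGRS
pos 15: AUU -> I; peptide=PPGRSI
pos 18: GGU -> H; peptide=PPGRSIH
pos 21: GAU -> P; peptide=PPGRSIHP
pos 24: UAG -> STOP

Answer: PPGRSIHP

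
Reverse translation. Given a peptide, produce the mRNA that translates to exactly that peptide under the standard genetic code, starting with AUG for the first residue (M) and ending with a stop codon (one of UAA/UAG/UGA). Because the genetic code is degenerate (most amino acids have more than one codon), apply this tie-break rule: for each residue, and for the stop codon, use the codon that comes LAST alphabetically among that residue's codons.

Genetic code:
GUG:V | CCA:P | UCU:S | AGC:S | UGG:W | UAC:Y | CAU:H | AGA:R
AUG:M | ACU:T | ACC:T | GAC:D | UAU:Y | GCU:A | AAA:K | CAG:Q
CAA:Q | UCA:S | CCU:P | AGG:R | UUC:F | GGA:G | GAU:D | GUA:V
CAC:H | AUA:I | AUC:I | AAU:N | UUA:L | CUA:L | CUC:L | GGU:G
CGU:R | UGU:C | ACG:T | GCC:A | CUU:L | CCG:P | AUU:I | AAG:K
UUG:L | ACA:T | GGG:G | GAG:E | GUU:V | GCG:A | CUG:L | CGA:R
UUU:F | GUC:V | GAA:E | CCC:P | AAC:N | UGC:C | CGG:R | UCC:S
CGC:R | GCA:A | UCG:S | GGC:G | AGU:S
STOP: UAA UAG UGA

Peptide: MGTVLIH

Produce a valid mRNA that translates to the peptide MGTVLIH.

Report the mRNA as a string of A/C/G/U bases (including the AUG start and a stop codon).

residue 1: M -> AUG (start codon)
residue 2: G codons sorted = GGA,GGC,GGG,GGU -> pick last = GGU
residue 3: T codons sorted = ACA,ACC,ACG,ACU -> pick last = ACU
residue 4: V codons sorted = GUA,GUC,GUG,GUU -> pick last = GUU
residue 5: L codons sorted = CUA,CUC,CUG,CUU,UUA,UUG -> pick last = UUG
residue 6: I codons sorted = AUA,AUC,AUU -> pick last = AUU
residue 7: H codons sorted = CAC,CAU -> pick last = CAU
terminator: stop codons sorted = UAA,UAG,UGA -> pick last = UGA

Answer: mRNA: AUGGGUACUGUUUUGAUUCAUUGA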